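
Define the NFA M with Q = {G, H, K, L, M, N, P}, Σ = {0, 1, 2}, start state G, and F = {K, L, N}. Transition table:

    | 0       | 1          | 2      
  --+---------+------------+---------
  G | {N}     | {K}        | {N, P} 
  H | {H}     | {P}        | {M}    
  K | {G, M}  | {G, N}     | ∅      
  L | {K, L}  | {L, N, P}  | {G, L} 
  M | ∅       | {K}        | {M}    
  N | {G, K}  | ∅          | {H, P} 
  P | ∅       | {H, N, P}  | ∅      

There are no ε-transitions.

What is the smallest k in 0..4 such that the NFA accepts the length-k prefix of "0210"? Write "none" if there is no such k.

1

Start in {G}.
Read '0': {G} → {N}.
None of the earlier sets intersect F, but {N} does.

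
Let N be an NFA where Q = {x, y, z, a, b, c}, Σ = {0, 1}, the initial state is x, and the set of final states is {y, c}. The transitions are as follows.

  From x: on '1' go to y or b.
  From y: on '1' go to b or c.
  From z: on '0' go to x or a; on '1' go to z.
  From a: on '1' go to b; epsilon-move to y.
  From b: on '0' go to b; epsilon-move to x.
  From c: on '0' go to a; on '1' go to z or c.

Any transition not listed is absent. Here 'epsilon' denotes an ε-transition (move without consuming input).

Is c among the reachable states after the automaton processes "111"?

Start in {x}.
Read '1': {x} → {x, y, b}.
Read '1': {x, y, b} → {x, y, b, c}.
Read '1': {x, y, b, c} → {x, y, z, b, c}.
State c is in {x, y, z, b, c}.

Yes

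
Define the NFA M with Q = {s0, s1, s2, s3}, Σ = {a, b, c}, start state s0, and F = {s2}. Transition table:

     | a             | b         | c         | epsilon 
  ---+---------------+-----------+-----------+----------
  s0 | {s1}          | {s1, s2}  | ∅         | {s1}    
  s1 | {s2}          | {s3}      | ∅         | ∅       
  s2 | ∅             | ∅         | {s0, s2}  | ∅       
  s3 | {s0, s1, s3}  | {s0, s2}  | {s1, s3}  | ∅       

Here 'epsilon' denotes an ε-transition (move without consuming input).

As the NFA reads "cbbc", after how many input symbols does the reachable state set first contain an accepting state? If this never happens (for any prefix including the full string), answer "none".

none

Start: ε-closure({s0}) = {s0, s1}.
Read 'c': {s0, s1} → ∅.
The set is empty and remains empty for the remaining 3 symbols.
No reachable set along the way intersects F.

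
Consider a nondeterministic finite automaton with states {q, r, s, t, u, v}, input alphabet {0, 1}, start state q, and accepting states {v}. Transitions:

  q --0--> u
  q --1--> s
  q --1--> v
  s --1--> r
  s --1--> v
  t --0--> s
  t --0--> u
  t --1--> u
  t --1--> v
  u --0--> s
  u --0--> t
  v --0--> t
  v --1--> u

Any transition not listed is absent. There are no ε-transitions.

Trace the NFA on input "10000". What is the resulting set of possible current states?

{s, u}

Start in {q}.
Read '1': q→{s, v}; now {s, v}.
Read '0': s→∅, v→{t}; now {t}.
Read '0': t→{s, u}; now {s, u}.
Read '0': s→∅, u→{s, t}; now {s, t}.
Read '0': s→∅, t→{s, u}; now {s, u}.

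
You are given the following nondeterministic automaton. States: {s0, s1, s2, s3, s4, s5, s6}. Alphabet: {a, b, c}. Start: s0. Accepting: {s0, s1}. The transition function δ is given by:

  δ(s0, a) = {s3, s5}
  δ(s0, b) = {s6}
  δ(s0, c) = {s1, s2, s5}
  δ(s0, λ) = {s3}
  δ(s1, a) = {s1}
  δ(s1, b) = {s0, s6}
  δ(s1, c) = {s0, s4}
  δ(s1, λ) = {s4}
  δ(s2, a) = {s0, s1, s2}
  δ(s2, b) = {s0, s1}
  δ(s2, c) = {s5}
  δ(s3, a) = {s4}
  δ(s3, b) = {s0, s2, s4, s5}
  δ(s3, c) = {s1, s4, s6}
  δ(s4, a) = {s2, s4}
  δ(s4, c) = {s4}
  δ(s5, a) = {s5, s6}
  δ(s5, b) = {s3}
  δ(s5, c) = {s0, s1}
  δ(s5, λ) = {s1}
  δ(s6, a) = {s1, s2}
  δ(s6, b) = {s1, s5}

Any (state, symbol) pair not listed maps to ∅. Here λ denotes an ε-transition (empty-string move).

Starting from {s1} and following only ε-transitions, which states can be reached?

{s1, s4}

Begin with {s1}.
ε-move s1 → s4; add s4.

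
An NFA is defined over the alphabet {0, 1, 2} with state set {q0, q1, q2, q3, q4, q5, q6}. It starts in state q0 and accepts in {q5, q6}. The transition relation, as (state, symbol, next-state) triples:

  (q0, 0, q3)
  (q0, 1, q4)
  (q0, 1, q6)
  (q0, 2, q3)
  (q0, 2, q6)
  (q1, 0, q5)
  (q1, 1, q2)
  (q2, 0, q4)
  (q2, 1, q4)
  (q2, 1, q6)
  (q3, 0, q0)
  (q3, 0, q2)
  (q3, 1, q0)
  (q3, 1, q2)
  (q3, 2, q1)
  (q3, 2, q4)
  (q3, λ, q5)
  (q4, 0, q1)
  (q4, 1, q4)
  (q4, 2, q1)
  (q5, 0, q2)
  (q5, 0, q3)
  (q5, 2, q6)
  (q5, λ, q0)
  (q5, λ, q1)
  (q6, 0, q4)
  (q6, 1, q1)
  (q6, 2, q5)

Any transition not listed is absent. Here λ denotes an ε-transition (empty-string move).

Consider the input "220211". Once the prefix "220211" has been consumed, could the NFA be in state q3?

Start in {q0}.
Read '2': q0→{q3, q6}; union {q3, q6}; ε-closure = {q0, q1, q3, q5, q6}.
Read '2': q0→{q3, q6}, q1→∅, q3→{q1, q4}, q5→{q6}, q6→{q5}; union {q1, q3, q4, q5, q6}; ε-closure = {q0, q1, q3, q4, q5, q6}.
Read '0': q0→{q3}, q1→{q5}, q3→{q0, q2}, q4→{q1}, q5→{q2, q3}, q6→{q4}; now {q0, q1, q2, q3, q4, q5}.
Read '2': q0→{q3, q6}, q1→∅, q2→∅, q3→{q1, q4}, q4→{q1}, q5→{q6}; union {q1, q3, q4, q6}; ε-closure = {q0, q1, q3, q4, q5, q6}.
Read '1': q0→{q4, q6}, q1→{q2}, q3→{q0, q2}, q4→{q4}, q5→∅, q6→{q1}; now {q0, q1, q2, q4, q6}.
Read '1': q0→{q4, q6}, q1→{q2}, q2→{q4, q6}, q4→{q4}, q6→{q1}; now {q1, q2, q4, q6}.
State q3 is not in {q1, q2, q4, q6}.

No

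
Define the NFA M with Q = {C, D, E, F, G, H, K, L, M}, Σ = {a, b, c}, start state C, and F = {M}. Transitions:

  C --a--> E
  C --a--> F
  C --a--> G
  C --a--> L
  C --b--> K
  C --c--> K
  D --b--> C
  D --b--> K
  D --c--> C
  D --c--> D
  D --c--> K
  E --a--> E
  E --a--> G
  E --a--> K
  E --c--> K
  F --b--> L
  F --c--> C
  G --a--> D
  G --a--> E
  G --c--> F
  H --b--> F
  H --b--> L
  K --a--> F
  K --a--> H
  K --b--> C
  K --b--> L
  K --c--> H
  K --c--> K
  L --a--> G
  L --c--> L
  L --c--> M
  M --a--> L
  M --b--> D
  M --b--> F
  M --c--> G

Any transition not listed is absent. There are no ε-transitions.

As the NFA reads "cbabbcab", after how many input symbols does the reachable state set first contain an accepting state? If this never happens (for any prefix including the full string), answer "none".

Start in {C}.
Read 'c': C→{K}; now {K}.
Read 'b': K→{C, L}; now {C, L}.
Read 'a': C→{E, F, G, L}, L→{G}; now {E, F, G, L}.
Read 'b': E→∅, F→{L}, G→∅, L→∅; now {L}.
Read 'b': L→∅; now ∅.
The set is empty and remains empty for the remaining 3 symbols.
No reachable set along the way intersects F.

none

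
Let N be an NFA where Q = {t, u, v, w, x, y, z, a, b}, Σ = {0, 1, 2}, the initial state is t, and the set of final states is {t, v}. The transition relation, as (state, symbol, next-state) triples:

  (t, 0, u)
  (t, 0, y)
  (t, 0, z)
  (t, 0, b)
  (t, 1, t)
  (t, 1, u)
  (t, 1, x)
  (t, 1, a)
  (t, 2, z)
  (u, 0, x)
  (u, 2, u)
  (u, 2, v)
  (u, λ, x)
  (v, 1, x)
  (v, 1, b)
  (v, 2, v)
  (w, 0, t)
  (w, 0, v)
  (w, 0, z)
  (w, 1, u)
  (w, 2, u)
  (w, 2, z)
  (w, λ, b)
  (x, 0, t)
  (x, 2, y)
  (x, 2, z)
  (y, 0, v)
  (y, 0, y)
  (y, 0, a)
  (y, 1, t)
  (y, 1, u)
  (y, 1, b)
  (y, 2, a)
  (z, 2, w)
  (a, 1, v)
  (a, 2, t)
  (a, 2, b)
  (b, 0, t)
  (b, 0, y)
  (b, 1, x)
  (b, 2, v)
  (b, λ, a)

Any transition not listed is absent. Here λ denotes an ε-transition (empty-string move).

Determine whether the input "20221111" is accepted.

No

Start in {t}.
Read '2': t→{z}; now {z}.
Read '0': z→∅; now ∅.
The set is empty and remains empty for the remaining 6 symbols.
The final set ∅ contains no accepting state.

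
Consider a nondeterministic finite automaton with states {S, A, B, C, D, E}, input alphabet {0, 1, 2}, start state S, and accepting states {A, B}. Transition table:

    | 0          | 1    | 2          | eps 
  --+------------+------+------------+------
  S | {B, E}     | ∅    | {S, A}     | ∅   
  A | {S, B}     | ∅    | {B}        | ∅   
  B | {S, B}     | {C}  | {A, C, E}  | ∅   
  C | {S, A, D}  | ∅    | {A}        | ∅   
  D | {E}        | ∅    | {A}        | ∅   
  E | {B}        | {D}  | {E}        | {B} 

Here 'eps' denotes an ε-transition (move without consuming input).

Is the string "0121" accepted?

No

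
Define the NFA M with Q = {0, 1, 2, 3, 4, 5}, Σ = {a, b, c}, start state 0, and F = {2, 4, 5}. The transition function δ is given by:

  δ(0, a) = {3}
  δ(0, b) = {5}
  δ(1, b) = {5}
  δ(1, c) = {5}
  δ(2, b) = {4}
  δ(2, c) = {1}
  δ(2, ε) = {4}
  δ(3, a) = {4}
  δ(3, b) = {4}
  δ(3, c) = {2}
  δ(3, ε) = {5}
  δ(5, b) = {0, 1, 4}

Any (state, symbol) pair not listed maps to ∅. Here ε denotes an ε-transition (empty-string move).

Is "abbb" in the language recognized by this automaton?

Yes

Start in {0}.
Read 'a': {0} → {3, 5}.
Read 'b': {3, 5} → {0, 1, 4}.
Read 'b': {0, 1, 4} → {5}.
Read 'b': {5} → {0, 1, 4}.
The final set {0, 1, 4} contains the accepting state 4.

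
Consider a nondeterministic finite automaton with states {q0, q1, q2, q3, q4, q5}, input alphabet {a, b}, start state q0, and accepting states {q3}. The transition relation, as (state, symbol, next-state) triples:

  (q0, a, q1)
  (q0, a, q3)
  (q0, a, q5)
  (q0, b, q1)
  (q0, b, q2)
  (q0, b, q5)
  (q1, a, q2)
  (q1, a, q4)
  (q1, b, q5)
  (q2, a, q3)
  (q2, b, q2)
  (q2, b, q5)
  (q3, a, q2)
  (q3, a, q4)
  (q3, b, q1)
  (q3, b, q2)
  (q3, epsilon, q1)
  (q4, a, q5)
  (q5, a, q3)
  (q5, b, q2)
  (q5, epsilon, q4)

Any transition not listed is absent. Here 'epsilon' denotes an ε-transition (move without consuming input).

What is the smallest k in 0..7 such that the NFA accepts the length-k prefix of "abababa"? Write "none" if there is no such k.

Start in {q0}.
Read 'a': {q0} → {q1, q3, q4, q5}.
None of the earlier sets intersect F, but {q1, q3, q4, q5} does.

1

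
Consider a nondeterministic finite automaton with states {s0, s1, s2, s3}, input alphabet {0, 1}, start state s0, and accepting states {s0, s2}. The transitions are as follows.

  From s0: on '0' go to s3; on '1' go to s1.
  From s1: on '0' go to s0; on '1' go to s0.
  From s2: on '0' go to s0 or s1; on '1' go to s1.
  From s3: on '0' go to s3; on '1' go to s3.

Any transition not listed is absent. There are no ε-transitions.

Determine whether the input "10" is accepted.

Start in {s0}.
Read '1': {s0} → {s1}.
Read '0': {s1} → {s0}.
The final set {s0} contains the accepting state s0.

Yes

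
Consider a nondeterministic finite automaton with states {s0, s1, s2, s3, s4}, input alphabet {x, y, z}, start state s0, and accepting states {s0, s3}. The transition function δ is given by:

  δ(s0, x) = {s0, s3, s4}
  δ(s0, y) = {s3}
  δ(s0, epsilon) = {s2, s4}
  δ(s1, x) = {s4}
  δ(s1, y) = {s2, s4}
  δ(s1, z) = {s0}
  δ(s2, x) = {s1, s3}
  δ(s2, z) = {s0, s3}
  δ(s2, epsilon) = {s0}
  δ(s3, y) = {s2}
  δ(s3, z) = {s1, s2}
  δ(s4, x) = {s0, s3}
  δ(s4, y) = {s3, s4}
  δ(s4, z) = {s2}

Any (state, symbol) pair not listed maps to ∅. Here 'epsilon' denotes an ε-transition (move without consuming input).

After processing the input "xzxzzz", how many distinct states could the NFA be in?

5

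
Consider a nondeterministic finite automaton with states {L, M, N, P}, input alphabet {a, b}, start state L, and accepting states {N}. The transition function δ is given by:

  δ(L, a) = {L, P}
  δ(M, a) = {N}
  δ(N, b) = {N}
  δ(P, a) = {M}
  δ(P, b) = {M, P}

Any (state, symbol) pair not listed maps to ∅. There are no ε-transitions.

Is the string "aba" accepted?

Yes

Start in {L}.
Read 'a': {L} → {L, P}.
Read 'b': {L, P} → {M, P}.
Read 'a': {M, P} → {M, N}.
The final set {M, N} contains the accepting state N.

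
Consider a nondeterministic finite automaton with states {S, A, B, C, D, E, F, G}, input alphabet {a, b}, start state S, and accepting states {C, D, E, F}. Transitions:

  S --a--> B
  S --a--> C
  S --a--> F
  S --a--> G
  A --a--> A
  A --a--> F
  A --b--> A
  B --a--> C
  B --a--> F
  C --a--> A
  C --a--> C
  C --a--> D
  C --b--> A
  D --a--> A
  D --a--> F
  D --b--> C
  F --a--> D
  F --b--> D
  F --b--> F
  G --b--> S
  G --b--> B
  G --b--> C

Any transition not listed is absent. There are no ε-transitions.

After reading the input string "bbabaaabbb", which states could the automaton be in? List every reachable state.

Start in {S}.
Read 'b': {S} → ∅.
The set is empty and remains empty for the remaining 9 symbols.

∅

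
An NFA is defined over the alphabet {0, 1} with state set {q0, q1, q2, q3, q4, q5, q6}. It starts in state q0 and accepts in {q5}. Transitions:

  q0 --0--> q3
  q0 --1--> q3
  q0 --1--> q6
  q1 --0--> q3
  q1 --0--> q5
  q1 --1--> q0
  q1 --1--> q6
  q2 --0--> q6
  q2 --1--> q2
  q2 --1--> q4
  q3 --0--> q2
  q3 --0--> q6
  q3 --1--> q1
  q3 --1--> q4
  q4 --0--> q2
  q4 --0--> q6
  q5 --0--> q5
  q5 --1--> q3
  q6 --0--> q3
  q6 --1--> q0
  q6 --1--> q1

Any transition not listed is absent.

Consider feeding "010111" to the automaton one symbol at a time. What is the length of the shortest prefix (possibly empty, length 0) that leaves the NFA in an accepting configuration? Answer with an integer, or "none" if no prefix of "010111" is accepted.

Start in {q0}.
Read '0': q0→{q3}; now {q3}.
Read '1': q3→{q1, q4}; now {q1, q4}.
Read '0': q1→{q3, q5}, q4→{q2, q6}; now {q2, q3, q5, q6}.
None of the earlier sets intersect F, but {q2, q3, q5, q6} does.

3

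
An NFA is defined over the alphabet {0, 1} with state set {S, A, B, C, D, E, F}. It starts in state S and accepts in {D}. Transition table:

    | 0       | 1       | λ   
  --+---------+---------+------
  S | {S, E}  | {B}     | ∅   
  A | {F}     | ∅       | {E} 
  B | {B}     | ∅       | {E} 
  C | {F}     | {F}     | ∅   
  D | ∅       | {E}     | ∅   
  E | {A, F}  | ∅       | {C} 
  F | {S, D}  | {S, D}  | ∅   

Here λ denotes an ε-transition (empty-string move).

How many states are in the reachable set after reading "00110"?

7

Start in {S}.
Read '0': {S} → {S, C, E}.
Read '0': {S, C, E} → {S, A, C, E, F}.
Read '1': {S, A, C, E, F} → {S, B, C, D, E, F}.
Read '1': {S, B, C, D, E, F} → {S, B, C, D, E, F}.
Read '0': {S, B, C, D, E, F} → {S, A, B, C, D, E, F}.
That set has 7 states.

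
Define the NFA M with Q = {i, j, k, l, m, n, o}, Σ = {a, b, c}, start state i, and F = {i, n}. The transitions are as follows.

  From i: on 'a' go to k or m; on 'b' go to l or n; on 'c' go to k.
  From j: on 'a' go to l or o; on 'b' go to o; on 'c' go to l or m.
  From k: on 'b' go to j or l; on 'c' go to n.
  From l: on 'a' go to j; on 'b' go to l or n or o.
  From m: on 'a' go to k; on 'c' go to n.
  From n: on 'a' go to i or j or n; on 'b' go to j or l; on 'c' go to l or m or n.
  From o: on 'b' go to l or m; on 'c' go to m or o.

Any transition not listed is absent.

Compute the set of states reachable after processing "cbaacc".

Start in {i}.
Read 'c': i→{k}; now {k}.
Read 'b': k→{j, l}; now {j, l}.
Read 'a': j→{l, o}, l→{j}; now {j, l, o}.
Read 'a': j→{l, o}, l→{j}, o→∅; now {j, l, o}.
Read 'c': j→{l, m}, l→∅, o→{m, o}; now {l, m, o}.
Read 'c': l→∅, m→{n}, o→{m, o}; now {m, n, o}.

{m, n, o}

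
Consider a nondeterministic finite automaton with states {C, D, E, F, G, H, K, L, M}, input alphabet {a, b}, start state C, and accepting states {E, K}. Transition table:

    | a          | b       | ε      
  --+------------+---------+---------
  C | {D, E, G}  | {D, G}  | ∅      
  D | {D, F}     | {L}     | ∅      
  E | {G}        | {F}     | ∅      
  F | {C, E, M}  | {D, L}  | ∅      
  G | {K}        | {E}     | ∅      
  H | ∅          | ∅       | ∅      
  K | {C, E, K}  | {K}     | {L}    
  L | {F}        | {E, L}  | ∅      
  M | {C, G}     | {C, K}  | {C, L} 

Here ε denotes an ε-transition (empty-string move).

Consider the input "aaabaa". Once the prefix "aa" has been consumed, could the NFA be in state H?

No

Start in {C}.
Read 'a': {C} → {D, E, G}.
Read 'a': {D, E, G} → {D, F, G, K, L}.
State H is not in {D, F, G, K, L}.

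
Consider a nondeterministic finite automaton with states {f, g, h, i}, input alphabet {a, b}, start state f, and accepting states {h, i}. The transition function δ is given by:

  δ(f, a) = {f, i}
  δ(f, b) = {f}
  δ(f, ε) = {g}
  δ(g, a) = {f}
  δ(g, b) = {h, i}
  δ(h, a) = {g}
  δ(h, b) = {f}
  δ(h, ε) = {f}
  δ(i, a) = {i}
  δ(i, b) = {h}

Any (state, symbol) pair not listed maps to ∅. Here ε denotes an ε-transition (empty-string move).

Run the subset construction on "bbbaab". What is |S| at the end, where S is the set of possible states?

4

Start: ε-closure({f}) = {f, g}.
Read 'b': {f, g} → {f, g, h, i}.
Read 'b': {f, g, h, i} → {f, g, h, i}.
Read 'b': {f, g, h, i} → {f, g, h, i}.
Read 'a': {f, g, h, i} → {f, g, i}.
Read 'a': {f, g, i} → {f, g, i}.
Read 'b': {f, g, i} → {f, g, h, i}.
That set has 4 states.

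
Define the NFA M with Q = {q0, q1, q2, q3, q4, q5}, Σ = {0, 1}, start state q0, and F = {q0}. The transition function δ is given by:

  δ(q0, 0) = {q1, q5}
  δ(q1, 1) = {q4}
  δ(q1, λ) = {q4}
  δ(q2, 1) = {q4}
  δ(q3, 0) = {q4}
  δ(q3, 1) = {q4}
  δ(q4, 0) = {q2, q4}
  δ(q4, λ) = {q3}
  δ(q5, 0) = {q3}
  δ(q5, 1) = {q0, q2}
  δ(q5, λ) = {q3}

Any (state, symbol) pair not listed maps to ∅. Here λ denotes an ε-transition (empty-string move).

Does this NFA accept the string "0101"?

Yes

Start in {q0}.
Read '0': {q0} → {q1, q3, q4, q5}.
Read '1': {q1, q3, q4, q5} → {q0, q2, q3, q4}.
Read '0': {q0, q2, q3, q4} → {q1, q2, q3, q4, q5}.
Read '1': {q1, q2, q3, q4, q5} → {q0, q2, q3, q4}.
The final set {q0, q2, q3, q4} contains the accepting state q0.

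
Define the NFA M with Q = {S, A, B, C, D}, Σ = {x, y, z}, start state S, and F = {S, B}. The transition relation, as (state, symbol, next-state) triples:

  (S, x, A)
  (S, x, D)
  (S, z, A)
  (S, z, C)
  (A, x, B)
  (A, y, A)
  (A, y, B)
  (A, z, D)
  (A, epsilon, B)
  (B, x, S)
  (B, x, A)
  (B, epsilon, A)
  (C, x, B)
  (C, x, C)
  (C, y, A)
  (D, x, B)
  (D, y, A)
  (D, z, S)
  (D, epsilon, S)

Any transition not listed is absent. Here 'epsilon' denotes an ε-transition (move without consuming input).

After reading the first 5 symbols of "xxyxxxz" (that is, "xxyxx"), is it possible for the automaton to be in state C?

No

Start in {S}.
Read 'x': S→{A, D}; union {A, D}; ε-closure = {S, A, B, D}.
Read 'x': S→{A, D}, A→{B}, B→{S, A}, D→{B}; now {S, A, B, D}.
Read 'y': S→∅, A→{A, B}, B→∅, D→{A}; now {A, B}.
Read 'x': A→{B}, B→{S, A}; now {S, A, B}.
Read 'x': S→{A, D}, A→{B}, B→{S, A}; now {S, A, B, D}.
State C is not in {S, A, B, D}.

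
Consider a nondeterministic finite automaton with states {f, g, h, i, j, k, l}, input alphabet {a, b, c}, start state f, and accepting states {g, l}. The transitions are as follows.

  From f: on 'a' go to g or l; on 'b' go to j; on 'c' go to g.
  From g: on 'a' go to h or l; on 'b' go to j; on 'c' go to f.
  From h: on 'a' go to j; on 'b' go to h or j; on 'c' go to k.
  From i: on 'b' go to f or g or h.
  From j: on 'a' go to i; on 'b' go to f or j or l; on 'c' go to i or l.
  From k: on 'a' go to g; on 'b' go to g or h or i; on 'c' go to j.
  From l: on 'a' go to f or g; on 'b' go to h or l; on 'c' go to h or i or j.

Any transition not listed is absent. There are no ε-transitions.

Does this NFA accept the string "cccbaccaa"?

Start in {f}.
Read 'c': f→{g}; now {g}.
Read 'c': g→{f}; now {f}.
Read 'c': f→{g}; now {g}.
Read 'b': g→{j}; now {j}.
Read 'a': j→{i}; now {i}.
Read 'c': i→∅; now ∅.
The set is empty and remains empty for the remaining 3 symbols.
The final set ∅ contains no accepting state.

No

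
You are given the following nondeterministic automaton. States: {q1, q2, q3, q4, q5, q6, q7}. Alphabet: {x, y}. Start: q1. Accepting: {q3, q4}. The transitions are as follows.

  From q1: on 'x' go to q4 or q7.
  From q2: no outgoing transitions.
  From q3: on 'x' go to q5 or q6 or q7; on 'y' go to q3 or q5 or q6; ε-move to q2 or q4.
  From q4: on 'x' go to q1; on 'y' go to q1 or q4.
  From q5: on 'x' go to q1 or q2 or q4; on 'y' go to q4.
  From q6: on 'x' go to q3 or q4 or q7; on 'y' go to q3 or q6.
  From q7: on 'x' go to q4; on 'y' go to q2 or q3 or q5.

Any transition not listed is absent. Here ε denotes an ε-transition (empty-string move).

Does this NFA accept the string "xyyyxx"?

Start in {q1}.
Read 'x': q1→{q4, q7}; now {q4, q7}.
Read 'y': q4→{q1, q4}, q7→{q2, q3, q5}; now {q1, q2, q3, q4, q5}.
Read 'y': q1→∅, q2→∅, q3→{q3, q5, q6}, q4→{q1, q4}, q5→{q4}; union {q1, q3, q4, q5, q6}; ε-closure = {q1, q2, q3, q4, q5, q6}.
Read 'y': q1→∅, q2→∅, q3→{q3, q5, q6}, q4→{q1, q4}, q5→{q4}, q6→{q3, q6}; union {q1, q3, q4, q5, q6}; ε-closure = {q1, q2, q3, q4, q5, q6}.
Read 'x': q1→{q4, q7}, q2→∅, q3→{q5, q6, q7}, q4→{q1}, q5→{q1, q2, q4}, q6→{q3, q4, q7}; now {q1, q2, q3, q4, q5, q6, q7}.
Read 'x': q1→{q4, q7}, q2→∅, q3→{q5, q6, q7}, q4→{q1}, q5→{q1, q2, q4}, q6→{q3, q4, q7}, q7→{q4}; now {q1, q2, q3, q4, q5, q6, q7}.
The final set {q1, q2, q3, q4, q5, q6, q7} contains the accepting states q3, q4.

Yes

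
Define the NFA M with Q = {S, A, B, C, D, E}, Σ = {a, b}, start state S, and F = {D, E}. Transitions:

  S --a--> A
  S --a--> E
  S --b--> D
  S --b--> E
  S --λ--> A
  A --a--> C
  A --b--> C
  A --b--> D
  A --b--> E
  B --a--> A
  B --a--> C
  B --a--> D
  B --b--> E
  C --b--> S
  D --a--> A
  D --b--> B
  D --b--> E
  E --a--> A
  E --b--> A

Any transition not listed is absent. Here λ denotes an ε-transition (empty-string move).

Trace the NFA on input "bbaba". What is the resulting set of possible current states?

{A, C, D, E}

Start: ε-closure({S}) = {S, A}.
Read 'b': S→{D, E}, A→{C, D, E}; now {C, D, E}.
Read 'b': C→{S}, D→{B, E}, E→{A}; now {S, A, B, E}.
Read 'a': S→{A, E}, A→{C}, B→{A, C, D}, E→{A}; now {A, C, D, E}.
Read 'b': A→{C, D, E}, C→{S}, D→{B, E}, E→{A}; now {S, A, B, C, D, E}.
Read 'a': S→{A, E}, A→{C}, B→{A, C, D}, C→∅, D→{A}, E→{A}; now {A, C, D, E}.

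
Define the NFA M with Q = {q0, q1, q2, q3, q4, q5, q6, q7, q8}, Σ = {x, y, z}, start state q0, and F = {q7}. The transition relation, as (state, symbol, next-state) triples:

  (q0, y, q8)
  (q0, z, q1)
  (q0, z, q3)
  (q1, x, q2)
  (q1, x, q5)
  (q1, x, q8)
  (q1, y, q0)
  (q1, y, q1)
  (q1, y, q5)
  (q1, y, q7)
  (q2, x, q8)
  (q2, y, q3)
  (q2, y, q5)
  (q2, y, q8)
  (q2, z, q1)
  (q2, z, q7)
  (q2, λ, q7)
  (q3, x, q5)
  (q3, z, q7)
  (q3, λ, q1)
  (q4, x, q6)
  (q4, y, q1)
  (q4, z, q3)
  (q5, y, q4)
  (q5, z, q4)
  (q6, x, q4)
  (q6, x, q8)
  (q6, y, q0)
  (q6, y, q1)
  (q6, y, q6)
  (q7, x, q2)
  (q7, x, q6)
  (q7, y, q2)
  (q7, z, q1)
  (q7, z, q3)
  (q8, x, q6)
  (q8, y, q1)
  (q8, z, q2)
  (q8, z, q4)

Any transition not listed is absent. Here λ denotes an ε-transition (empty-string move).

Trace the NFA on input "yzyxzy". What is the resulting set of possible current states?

{q0, q1, q2, q3, q5, q7, q8}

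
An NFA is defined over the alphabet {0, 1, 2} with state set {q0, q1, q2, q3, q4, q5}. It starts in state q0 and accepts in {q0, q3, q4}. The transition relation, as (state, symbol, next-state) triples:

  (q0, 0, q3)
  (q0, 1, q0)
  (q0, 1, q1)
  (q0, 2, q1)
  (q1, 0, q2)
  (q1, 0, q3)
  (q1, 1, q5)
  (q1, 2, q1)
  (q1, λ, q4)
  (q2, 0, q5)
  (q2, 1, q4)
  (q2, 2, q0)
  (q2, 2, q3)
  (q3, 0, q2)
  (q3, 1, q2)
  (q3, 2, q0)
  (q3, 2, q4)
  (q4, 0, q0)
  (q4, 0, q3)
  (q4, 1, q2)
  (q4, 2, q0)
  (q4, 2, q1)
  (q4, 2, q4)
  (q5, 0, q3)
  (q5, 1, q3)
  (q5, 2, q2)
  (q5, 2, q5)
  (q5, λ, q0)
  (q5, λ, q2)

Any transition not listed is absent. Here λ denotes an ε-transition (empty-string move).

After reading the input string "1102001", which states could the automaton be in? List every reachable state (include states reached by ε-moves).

Start in {q0}.
Read '1': q0→{q0, q1}; union {q0, q1}; ε-closure = {q0, q1, q4}.
Read '1': q0→{q0, q1}, q1→{q5}, q4→{q2}; union {q0, q1, q2, q5}; ε-closure = {q0, q1, q2, q4, q5}.
Read '0': q0→{q3}, q1→{q2, q3}, q2→{q5}, q4→{q0, q3}, q5→{q3}; now {q0, q2, q3, q5}.
Read '2': q0→{q1}, q2→{q0, q3}, q3→{q0, q4}, q5→{q2, q5}; now {q0, q1, q2, q3, q4, q5}.
Read '0': q0→{q3}, q1→{q2, q3}, q2→{q5}, q3→{q2}, q4→{q0, q3}, q5→{q3}; now {q0, q2, q3, q5}.
Read '0': q0→{q3}, q2→{q5}, q3→{q2}, q5→{q3}; union {q2, q3, q5}; ε-closure = {q0, q2, q3, q5}.
Read '1': q0→{q0, q1}, q2→{q4}, q3→{q2}, q5→{q3}; now {q0, q1, q2, q3, q4}.

{q0, q1, q2, q3, q4}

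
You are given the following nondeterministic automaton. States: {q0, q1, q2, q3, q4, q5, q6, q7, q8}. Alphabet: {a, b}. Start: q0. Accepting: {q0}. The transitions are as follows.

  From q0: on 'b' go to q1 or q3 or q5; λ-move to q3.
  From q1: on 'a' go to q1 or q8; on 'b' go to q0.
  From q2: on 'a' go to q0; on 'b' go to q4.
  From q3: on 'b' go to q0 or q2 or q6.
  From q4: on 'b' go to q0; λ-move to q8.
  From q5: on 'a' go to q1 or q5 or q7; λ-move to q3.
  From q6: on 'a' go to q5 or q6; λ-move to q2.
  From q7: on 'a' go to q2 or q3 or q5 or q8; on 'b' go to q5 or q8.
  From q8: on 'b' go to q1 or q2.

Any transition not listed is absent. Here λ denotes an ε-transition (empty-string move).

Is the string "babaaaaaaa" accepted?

Start: ε-closure({q0}) = {q0, q3}.
Read 'b': {q0, q3} → {q0, q1, q2, q3, q5, q6}.
Read 'a': {q0, q1, q2, q3, q5, q6} → {q0, q1, q2, q3, q5, q6, q7, q8}.
Read 'b': {q0, q1, q2, q3, q5, q6, q7, q8} → {q0, q1, q2, q3, q4, q5, q6, q8}.
Read 'a': {q0, q1, q2, q3, q4, q5, q6, q8} → {q0, q1, q2, q3, q5, q6, q7, q8}.
Read 'a': {q0, q1, q2, q3, q5, q6, q7, q8} → {q0, q1, q2, q3, q5, q6, q7, q8}.
Read 'a': {q0, q1, q2, q3, q5, q6, q7, q8} → {q0, q1, q2, q3, q5, q6, q7, q8}.
Read 'a': {q0, q1, q2, q3, q5, q6, q7, q8} → {q0, q1, q2, q3, q5, q6, q7, q8}.
Read 'a': {q0, q1, q2, q3, q5, q6, q7, q8} → {q0, q1, q2, q3, q5, q6, q7, q8}.
Read 'a': {q0, q1, q2, q3, q5, q6, q7, q8} → {q0, q1, q2, q3, q5, q6, q7, q8}.
Read 'a': {q0, q1, q2, q3, q5, q6, q7, q8} → {q0, q1, q2, q3, q5, q6, q7, q8}.
The final set {q0, q1, q2, q3, q5, q6, q7, q8} contains the accepting state q0.

Yes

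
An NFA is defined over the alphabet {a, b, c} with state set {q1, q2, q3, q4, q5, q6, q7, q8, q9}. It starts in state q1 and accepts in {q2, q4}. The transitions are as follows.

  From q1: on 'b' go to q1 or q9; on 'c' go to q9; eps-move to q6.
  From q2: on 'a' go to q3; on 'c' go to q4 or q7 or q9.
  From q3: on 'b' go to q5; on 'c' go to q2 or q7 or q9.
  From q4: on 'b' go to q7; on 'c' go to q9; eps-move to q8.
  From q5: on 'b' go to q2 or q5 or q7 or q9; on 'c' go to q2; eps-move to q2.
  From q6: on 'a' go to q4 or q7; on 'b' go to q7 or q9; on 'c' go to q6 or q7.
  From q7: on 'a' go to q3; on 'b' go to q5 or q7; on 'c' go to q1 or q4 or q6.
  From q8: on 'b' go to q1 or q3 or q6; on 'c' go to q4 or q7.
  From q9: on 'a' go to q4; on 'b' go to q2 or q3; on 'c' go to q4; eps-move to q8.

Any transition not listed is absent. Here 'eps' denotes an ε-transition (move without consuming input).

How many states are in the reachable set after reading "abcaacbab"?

6

Start: ε-closure({q1}) = {q1, q6}.
Read 'a': {q1, q6} → {q4, q7, q8}.
Read 'b': {q4, q7, q8} → {q1, q2, q3, q5, q6, q7}.
Read 'c': {q1, q2, q3, q5, q6, q7} → {q1, q2, q4, q6, q7, q8, q9}.
Read 'a': {q1, q2, q4, q6, q7, q8, q9} → {q3, q4, q7, q8}.
Read 'a': {q3, q4, q7, q8} → {q3}.
Read 'c': {q3} → {q2, q7, q8, q9}.
Read 'b': {q2, q7, q8, q9} → {q1, q2, q3, q5, q6, q7}.
Read 'a': {q1, q2, q3, q5, q6, q7} → {q3, q4, q7, q8}.
Read 'b': {q3, q4, q7, q8} → {q1, q2, q3, q5, q6, q7}.
That set has 6 states.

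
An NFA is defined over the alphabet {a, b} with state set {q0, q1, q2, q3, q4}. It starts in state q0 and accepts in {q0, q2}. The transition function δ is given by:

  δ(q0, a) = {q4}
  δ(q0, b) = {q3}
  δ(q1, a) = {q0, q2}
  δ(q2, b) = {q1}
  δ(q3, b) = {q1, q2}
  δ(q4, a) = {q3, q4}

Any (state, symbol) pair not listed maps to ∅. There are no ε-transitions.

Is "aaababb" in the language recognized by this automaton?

Yes

Start in {q0}.
Read 'a': {q0} → {q4}.
Read 'a': {q4} → {q3, q4}.
Read 'a': {q3, q4} → {q3, q4}.
Read 'b': {q3, q4} → {q1, q2}.
Read 'a': {q1, q2} → {q0, q2}.
Read 'b': {q0, q2} → {q1, q3}.
Read 'b': {q1, q3} → {q1, q2}.
The final set {q1, q2} contains the accepting state q2.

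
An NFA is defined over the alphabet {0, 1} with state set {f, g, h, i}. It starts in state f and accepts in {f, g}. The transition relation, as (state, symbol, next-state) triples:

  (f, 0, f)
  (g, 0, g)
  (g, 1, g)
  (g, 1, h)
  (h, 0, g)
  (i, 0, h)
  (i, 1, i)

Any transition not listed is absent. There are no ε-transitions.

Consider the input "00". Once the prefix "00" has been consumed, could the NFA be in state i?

Start in {f}.
Read '0': f→{f}; now {f}.
Read '0': f→{f}; now {f}.
State i is not in {f}.

No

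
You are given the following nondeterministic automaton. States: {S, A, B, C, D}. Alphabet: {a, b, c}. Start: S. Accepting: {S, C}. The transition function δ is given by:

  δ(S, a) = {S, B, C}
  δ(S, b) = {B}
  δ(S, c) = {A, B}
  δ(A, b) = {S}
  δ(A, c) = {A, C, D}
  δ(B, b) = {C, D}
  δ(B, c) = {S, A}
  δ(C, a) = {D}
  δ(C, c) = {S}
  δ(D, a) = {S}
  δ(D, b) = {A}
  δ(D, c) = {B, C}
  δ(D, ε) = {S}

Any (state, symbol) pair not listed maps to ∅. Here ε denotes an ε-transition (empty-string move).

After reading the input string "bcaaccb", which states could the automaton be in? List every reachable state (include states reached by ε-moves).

Start in {S}.
Read 'b': {S} → {B}.
Read 'c': {B} → {S, A}.
Read 'a': {S, A} → {S, B, C}.
Read 'a': {S, B, C} → {S, B, C, D}.
Read 'c': {S, B, C, D} → {S, A, B, C}.
Read 'c': {S, A, B, C} → {S, A, B, C, D}.
Read 'b': {S, A, B, C, D} → {S, A, B, C, D}.

{S, A, B, C, D}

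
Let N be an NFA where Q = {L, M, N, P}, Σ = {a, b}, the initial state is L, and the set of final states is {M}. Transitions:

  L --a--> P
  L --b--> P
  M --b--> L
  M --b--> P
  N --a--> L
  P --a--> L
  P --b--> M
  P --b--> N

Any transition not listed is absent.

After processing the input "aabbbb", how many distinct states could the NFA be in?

3

Start in {L}.
Read 'a': {L} → {P}.
Read 'a': {P} → {L}.
Read 'b': {L} → {P}.
Read 'b': {P} → {M, N}.
Read 'b': {M, N} → {L, P}.
Read 'b': {L, P} → {M, N, P}.
That set has 3 states.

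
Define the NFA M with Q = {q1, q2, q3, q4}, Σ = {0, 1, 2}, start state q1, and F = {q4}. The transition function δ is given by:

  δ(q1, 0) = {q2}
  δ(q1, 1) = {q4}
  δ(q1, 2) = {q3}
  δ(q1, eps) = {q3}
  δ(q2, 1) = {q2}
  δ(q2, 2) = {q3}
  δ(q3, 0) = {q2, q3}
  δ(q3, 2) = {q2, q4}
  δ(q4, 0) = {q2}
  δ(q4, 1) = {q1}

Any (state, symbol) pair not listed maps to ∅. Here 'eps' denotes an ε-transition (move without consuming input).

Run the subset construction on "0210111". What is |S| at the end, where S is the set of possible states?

1

Start: ε-closure({q1}) = {q1, q3}.
Read '0': {q1, q3} → {q2, q3}.
Read '2': {q2, q3} → {q2, q3, q4}.
Read '1': {q2, q3, q4} → {q1, q2, q3}.
Read '0': {q1, q2, q3} → {q2, q3}.
Read '1': {q2, q3} → {q2}.
Read '1': {q2} → {q2}.
Read '1': {q2} → {q2}.
That set has 1 state.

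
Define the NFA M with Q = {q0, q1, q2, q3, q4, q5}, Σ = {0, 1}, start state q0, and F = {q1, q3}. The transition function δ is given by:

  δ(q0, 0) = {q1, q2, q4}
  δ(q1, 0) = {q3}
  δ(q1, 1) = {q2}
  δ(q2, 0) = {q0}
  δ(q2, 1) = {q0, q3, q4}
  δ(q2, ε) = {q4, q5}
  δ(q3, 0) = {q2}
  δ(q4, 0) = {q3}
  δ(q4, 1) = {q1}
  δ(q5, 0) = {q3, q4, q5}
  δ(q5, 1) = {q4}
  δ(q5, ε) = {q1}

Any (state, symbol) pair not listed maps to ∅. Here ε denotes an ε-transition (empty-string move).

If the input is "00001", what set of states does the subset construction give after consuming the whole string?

Start in {q0}.
Read '0': q0→{q1, q2, q4}; union {q1, q2, q4}; ε-closure = {q1, q2, q4, q5}.
Read '0': q1→{q3}, q2→{q0}, q4→{q3}, q5→{q3, q4, q5}; union {q0, q3, q4, q5}; ε-closure = {q0, q1, q3, q4, q5}.
Read '0': q0→{q1, q2, q4}, q1→{q3}, q3→{q2}, q4→{q3}, q5→{q3, q4, q5}; now {q1, q2, q3, q4, q5}.
Read '0': q1→{q3}, q2→{q0}, q3→{q2}, q4→{q3}, q5→{q3, q4, q5}; union {q0, q2, q3, q4, q5}; ε-closure = {q0, q1, q2, q3, q4, q5}.
Read '1': q0→∅, q1→{q2}, q2→{q0, q3, q4}, q3→∅, q4→{q1}, q5→{q4}; union {q0, q1, q2, q3, q4}; ε-closure = {q0, q1, q2, q3, q4, q5}.

{q0, q1, q2, q3, q4, q5}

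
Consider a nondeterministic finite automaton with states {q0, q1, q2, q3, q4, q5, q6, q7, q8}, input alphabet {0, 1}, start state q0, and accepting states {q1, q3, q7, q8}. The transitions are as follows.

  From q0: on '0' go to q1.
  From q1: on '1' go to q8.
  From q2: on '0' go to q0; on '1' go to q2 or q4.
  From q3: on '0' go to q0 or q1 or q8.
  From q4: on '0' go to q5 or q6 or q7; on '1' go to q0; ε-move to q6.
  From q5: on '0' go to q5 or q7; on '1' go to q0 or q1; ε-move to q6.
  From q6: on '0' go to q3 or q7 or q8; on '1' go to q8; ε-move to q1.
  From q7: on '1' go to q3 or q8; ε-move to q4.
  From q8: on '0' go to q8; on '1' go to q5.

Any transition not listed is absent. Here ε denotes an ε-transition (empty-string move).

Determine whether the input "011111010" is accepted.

Yes

Start in {q0}.
Read '0': q0→{q1}; now {q1}.
Read '1': q1→{q8}; now {q8}.
Read '1': q8→{q5}; union {q5}; ε-closure = {q1, q5, q6}.
Read '1': q1→{q8}, q5→{q0, q1}, q6→{q8}; now {q0, q1, q8}.
Read '1': q0→∅, q1→{q8}, q8→{q5}; union {q5, q8}; ε-closure = {q1, q5, q6, q8}.
Read '1': q1→{q8}, q5→{q0, q1}, q6→{q8}, q8→{q5}; union {q0, q1, q5, q8}; ε-closure = {q0, q1, q5, q6, q8}.
Read '0': q0→{q1}, q1→∅, q5→{q5, q7}, q6→{q3, q7, q8}, q8→{q8}; union {q1, q3, q5, q7, q8}; ε-closure = {q1, q3, q4, q5, q6, q7, q8}.
Read '1': q1→{q8}, q3→∅, q4→{q0}, q5→{q0, q1}, q6→{q8}, q7→{q3, q8}, q8→{q5}; union {q0, q1, q3, q5, q8}; ε-closure = {q0, q1, q3, q5, q6, q8}.
Read '0': q0→{q1}, q1→∅, q3→{q0, q1, q8}, q5→{q5, q7}, q6→{q3, q7, q8}, q8→{q8}; union {q0, q1, q3, q5, q7, q8}; ε-closure = {q0, q1, q3, q4, q5, q6, q7, q8}.
The final set {q0, q1, q3, q4, q5, q6, q7, q8} contains the accepting states q1, q3, q7, q8.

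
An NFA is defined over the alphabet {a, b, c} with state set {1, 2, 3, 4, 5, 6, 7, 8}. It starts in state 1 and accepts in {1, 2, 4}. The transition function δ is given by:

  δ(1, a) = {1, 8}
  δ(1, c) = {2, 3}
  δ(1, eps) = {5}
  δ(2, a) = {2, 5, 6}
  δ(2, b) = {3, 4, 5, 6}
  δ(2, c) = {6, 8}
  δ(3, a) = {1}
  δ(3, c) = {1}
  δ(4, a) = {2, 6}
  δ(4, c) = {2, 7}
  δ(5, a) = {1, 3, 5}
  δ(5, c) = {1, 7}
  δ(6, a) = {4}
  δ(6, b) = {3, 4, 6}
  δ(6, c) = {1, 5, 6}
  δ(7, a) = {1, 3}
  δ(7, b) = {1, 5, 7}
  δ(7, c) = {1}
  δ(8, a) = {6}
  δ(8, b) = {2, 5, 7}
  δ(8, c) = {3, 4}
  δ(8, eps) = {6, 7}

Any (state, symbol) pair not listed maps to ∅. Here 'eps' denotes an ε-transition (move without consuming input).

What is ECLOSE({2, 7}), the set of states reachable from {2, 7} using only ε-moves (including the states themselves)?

{2, 7}

Begin with {2, 7}.
No ε-moves leave this set, so the closure equals the set itself.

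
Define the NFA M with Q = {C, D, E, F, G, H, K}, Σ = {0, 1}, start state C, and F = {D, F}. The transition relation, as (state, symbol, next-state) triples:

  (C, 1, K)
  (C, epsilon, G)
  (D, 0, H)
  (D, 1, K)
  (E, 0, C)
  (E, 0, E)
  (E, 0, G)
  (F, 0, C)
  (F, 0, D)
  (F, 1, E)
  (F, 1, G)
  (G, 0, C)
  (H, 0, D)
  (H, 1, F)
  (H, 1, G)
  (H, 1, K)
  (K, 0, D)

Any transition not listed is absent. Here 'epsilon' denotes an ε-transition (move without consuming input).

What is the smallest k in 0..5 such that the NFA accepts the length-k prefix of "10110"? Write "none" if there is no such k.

2

Start: ε-closure({C}) = {C, G}.
Read '1': {C, G} → {K}.
Read '0': {K} → {D}.
None of the earlier sets intersect F, but {D} does.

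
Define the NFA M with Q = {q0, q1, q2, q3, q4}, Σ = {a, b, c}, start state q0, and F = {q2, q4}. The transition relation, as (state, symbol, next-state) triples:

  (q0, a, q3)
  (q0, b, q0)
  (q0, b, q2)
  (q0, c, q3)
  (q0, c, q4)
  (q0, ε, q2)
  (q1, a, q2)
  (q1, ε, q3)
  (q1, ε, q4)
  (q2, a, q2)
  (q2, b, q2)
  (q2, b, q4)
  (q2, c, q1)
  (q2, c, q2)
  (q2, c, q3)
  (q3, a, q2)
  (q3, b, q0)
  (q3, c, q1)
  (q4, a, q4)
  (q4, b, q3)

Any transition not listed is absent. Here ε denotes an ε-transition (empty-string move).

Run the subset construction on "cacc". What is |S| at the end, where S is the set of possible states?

Start: ε-closure({q0}) = {q0, q2}.
Read 'c': {q0, q2} → {q1, q2, q3, q4}.
Read 'a': {q1, q2, q3, q4} → {q2, q4}.
Read 'c': {q2, q4} → {q1, q2, q3, q4}.
Read 'c': {q1, q2, q3, q4} → {q1, q2, q3, q4}.
That set has 4 states.

4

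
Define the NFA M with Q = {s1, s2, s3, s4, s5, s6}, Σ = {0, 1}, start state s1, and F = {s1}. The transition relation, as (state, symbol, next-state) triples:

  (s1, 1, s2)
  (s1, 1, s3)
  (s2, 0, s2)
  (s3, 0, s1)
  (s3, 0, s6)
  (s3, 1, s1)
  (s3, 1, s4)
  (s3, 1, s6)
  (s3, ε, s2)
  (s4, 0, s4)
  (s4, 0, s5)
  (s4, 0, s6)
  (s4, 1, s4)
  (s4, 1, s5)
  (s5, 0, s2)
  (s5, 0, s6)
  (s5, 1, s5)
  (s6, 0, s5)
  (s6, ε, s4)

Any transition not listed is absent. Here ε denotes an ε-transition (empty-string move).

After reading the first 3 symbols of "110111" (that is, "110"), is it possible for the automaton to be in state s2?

Start in {s1}.
Read '1': s1→{s2, s3}; now {s2, s3}.
Read '1': s2→∅, s3→{s1, s4, s6}; now {s1, s4, s6}.
Read '0': s1→∅, s4→{s4, s5, s6}, s6→{s5}; now {s4, s5, s6}.
State s2 is not in {s4, s5, s6}.

No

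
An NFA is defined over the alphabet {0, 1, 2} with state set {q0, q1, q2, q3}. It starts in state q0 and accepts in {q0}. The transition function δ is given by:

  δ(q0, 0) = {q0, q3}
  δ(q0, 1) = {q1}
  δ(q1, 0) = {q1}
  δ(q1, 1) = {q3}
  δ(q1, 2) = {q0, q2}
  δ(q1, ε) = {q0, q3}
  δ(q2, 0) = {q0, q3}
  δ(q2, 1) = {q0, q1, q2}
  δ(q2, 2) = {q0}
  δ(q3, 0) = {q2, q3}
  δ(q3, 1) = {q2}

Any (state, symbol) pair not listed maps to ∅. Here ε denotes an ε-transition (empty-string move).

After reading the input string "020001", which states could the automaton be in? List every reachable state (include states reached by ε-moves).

Start in {q0}.
Read '0': {q0} → {q0, q3}.
Read '2': {q0, q3} → ∅.
The set is empty and remains empty for the remaining 4 symbols.

∅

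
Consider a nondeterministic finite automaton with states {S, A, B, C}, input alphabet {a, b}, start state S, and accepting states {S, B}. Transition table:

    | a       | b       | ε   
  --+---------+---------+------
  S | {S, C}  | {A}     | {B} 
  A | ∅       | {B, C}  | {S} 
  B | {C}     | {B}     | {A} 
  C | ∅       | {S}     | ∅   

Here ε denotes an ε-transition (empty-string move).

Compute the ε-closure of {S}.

Begin with {S}.
ε-move S → B; add B.
ε-move B → A; add A.

{S, A, B}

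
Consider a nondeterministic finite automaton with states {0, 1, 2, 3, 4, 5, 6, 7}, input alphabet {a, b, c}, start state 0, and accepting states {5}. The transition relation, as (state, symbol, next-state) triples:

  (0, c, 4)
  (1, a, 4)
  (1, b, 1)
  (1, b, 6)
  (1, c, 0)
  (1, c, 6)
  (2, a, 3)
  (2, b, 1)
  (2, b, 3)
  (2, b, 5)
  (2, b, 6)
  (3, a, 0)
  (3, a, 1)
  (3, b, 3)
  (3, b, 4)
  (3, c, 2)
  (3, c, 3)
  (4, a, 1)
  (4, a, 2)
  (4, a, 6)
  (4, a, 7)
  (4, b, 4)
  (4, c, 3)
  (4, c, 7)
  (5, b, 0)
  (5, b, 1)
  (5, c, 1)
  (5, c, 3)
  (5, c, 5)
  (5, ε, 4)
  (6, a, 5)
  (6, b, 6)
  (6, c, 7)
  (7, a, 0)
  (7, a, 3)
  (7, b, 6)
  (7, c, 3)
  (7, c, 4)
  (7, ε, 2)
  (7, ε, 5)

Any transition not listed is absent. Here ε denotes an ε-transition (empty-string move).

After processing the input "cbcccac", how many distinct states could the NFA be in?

Start in {0}.
Read 'c': {0} → {4}.
Read 'b': {4} → {4}.
Read 'c': {4} → {2, 3, 4, 5, 7}.
Read 'c': {2, 3, 4, 5, 7} → {1, 2, 3, 4, 5, 7}.
Read 'c': {1, 2, 3, 4, 5, 7} → {0, 1, 2, 3, 4, 5, 6, 7}.
Read 'a': {0, 1, 2, 3, 4, 5, 6, 7} → {0, 1, 2, 3, 4, 5, 6, 7}.
Read 'c': {0, 1, 2, 3, 4, 5, 6, 7} → {0, 1, 2, 3, 4, 5, 6, 7}.
That set has 8 states.

8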